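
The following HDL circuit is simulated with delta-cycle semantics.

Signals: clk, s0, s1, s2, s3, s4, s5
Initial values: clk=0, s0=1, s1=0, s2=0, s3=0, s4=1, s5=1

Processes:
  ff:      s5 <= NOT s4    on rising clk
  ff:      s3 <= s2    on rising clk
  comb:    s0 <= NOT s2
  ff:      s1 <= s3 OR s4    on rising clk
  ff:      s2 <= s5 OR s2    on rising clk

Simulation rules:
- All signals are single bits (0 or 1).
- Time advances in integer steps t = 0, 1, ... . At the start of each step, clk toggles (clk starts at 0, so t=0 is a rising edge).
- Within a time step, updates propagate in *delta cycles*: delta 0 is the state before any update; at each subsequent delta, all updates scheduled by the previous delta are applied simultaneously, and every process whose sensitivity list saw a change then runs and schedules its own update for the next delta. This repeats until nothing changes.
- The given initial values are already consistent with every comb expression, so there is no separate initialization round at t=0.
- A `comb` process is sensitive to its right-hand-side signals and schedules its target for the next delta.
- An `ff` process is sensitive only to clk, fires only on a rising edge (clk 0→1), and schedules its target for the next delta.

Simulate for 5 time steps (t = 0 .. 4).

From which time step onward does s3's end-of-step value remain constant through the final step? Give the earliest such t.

[bits: s4,s0,clk,s1,s2,s5,s3]
t=0: Δ0=1100010 Δ1=1110010 Δ2=1111100 Δ3=1011100 | 3Δ
t=1: Δ0=1011100 Δ1=1001100 | 1Δ
t=2: Δ0=1001100 Δ1=1011100 Δ2=1011101 | 2Δ
t=3: Δ0=1011101 Δ1=1001101 | 1Δ
t=4: Δ0=1001101 Δ1=1011101 | 1Δ

2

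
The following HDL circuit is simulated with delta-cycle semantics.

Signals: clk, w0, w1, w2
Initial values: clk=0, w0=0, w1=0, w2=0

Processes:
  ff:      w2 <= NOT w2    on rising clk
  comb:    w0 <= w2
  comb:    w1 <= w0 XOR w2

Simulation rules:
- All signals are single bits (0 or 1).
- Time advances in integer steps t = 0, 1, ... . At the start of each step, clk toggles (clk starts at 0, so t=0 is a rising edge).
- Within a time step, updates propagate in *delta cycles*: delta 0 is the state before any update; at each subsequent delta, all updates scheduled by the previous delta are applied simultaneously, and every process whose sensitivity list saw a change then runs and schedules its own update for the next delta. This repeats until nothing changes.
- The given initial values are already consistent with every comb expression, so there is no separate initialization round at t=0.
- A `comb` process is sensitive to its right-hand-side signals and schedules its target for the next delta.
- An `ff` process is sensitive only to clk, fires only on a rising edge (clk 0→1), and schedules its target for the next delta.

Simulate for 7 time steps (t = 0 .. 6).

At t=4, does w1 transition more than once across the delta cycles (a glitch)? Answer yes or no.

[bits: w2,w1,clk,w0]
t=0: Δ0=0000 Δ1=0010 Δ2=1010 Δ3=1111 Δ4=1011 | 4Δ
t=1: Δ0=1011 Δ1=1001 | 1Δ
t=2: Δ0=1001 Δ1=1011 Δ2=0011 Δ3=0110 Δ4=0010 | 4Δ
t=3: Δ0=0010 Δ1=0000 | 1Δ
t=4: Δ0=0000 Δ1=0010 Δ2=1010 Δ3=1111 Δ4=1011 | 4Δ
t=5: Δ0=1011 Δ1=1001 | 1Δ
t=6: Δ0=1001 Δ1=1011 Δ2=0011 Δ3=0110 Δ4=0010 | 4Δ

yes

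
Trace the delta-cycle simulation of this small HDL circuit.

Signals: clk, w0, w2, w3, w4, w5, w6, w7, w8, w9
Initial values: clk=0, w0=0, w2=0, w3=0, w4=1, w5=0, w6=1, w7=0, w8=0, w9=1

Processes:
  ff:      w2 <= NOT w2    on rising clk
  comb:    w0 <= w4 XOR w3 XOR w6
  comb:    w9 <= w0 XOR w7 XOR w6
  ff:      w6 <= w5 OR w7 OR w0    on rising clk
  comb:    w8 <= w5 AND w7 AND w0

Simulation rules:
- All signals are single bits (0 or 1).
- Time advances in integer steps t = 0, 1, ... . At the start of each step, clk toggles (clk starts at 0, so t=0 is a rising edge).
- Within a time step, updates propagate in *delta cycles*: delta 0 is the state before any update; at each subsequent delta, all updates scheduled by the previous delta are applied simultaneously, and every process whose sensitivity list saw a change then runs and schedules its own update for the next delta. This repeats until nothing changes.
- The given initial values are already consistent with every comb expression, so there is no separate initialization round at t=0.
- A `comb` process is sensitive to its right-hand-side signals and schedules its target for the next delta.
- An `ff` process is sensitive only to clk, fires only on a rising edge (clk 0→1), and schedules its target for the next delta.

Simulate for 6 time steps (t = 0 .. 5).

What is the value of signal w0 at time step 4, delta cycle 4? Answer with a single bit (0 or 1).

[bits: w3,clk,w0,w9,w4,w5,w7,w8,w2,w6]
t=0: Δ0=0001100001 Δ1=0101100001 Δ2=0101100010 Δ3=0110100010 Δ4=0111100010 | 4Δ
t=1: Δ0=0111100010 Δ1=0011100010 | 1Δ
t=2: Δ0=0011100010 Δ1=0111100010 Δ2=0111100001 Δ3=0100100001 Δ4=0101100001 | 4Δ
t=3: Δ0=0101100001 Δ1=0001100001 | 1Δ
t=4: Δ0=0001100001 Δ1=0101100001 Δ2=0101100010 Δ3=0110100010 Δ4=0111100010 | 4Δ
t=5: Δ0=0111100010 Δ1=0011100010 | 1Δ

1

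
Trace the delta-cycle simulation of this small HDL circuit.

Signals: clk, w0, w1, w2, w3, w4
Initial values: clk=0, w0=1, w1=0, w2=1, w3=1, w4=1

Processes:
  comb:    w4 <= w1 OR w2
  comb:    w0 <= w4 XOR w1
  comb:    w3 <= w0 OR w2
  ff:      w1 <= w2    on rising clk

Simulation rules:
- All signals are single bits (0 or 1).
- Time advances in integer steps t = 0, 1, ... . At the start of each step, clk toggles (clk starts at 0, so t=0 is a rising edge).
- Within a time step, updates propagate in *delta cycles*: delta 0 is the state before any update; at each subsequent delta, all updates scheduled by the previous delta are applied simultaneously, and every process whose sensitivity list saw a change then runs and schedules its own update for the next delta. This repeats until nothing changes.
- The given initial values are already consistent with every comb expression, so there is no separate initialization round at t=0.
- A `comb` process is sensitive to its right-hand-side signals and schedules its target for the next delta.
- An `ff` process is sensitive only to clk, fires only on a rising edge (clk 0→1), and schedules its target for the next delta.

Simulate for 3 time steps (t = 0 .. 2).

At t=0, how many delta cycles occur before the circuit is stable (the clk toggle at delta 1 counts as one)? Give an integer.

3

t=0 Δ0: w0=1 w1=0 w3=1 w2=1 w4=1 clk=0
  Δ1: clk:0→1
  Δ2: w1:0→1
  Δ3: w0:1→0
  (3Δ to stable)
t=1 Δ0: w0=0 w1=1 w3=1 w2=1 w4=1 clk=1
  Δ1: clk:1→0
  (1Δ to stable)
t=2 Δ0: w0=0 w1=1 w3=1 w2=1 w4=1 clk=0
  Δ1: clk:0→1
  (1Δ to stable)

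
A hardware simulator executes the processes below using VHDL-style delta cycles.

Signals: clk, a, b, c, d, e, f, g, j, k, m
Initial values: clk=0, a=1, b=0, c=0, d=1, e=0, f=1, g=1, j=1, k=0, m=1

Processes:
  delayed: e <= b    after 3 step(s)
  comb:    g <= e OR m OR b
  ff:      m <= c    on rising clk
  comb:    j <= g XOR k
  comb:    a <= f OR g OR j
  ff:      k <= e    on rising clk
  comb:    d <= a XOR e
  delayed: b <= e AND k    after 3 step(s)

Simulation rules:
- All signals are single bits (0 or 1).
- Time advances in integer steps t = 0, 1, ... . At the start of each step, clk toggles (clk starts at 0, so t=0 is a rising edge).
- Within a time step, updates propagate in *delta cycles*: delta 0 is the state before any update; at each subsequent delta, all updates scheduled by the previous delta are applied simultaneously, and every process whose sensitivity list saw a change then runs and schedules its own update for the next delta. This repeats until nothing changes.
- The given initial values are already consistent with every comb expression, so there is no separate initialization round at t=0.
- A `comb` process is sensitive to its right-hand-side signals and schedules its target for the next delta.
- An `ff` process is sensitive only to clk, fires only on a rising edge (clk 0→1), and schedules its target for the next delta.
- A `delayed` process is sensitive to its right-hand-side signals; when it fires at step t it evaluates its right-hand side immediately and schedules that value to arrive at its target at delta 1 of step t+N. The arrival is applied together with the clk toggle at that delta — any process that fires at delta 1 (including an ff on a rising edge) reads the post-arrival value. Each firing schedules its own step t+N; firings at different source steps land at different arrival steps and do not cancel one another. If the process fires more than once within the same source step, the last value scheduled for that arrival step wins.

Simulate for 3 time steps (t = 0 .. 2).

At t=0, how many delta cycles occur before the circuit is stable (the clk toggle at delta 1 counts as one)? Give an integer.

4

[bits: clk,c,j,b,e,a,d,f,g,m,k]
t=0: Δ0=00100111110 Δ1=10100111110 Δ2=10100111100 Δ3=10100111000 Δ4=10000111000 | 4Δ
t=1: Δ0=10000111000 Δ1=00000111000 | 1Δ
t=2: Δ0=00000111000 Δ1=10000111000 | 1Δ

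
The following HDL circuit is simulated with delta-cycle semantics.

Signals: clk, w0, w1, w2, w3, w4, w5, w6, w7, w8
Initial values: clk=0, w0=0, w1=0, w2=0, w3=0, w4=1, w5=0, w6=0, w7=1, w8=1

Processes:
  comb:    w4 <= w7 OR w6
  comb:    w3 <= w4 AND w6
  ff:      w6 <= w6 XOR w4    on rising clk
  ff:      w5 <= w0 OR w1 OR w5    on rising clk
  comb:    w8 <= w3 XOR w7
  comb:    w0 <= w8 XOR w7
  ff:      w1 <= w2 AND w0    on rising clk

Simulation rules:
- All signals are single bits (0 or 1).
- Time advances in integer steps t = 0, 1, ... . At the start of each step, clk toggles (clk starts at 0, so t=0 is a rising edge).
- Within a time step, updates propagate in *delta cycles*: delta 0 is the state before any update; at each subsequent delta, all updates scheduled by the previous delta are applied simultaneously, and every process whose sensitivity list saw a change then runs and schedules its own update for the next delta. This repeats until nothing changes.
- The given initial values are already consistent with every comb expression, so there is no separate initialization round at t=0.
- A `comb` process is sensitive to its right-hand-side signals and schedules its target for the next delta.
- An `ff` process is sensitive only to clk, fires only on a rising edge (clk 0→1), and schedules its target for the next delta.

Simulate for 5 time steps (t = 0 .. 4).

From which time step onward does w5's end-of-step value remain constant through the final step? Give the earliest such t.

t=0 Δ0: w6=0 w2=0 w3=0 w5=0 w1=0 w7=1 clk=0 w0=0 w4=1 w8=1
  Δ1: clk:0→1
  Δ2: w6:0→1
  Δ3: w3:0→1
  Δ4: w8:1→0
  Δ5: w0:0→1
  (5Δ to stable)
t=1 Δ0: w6=1 w2=0 w3=1 w5=0 w1=0 w7=1 clk=1 w0=1 w4=1 w8=0
  Δ1: clk:1→0
  (1Δ to stable)
t=2 Δ0: w6=1 w2=0 w3=1 w5=0 w1=0 w7=1 clk=0 w0=1 w4=1 w8=0
  Δ1: clk:0→1
  Δ2: w6:1→0, w5:0→1
  Δ3: w3:1→0
  Δ4: w8:0→1
  Δ5: w0:1→0
  (5Δ to stable)
t=3 Δ0: w6=0 w2=0 w3=0 w5=1 w1=0 w7=1 clk=1 w0=0 w4=1 w8=1
  Δ1: clk:1→0
  (1Δ to stable)
t=4 Δ0: w6=0 w2=0 w3=0 w5=1 w1=0 w7=1 clk=0 w0=0 w4=1 w8=1
  Δ1: clk:0→1
  Δ2: w6:0→1
  Δ3: w3:0→1
  Δ4: w8:1→0
  Δ5: w0:0→1
  (5Δ to stable)

2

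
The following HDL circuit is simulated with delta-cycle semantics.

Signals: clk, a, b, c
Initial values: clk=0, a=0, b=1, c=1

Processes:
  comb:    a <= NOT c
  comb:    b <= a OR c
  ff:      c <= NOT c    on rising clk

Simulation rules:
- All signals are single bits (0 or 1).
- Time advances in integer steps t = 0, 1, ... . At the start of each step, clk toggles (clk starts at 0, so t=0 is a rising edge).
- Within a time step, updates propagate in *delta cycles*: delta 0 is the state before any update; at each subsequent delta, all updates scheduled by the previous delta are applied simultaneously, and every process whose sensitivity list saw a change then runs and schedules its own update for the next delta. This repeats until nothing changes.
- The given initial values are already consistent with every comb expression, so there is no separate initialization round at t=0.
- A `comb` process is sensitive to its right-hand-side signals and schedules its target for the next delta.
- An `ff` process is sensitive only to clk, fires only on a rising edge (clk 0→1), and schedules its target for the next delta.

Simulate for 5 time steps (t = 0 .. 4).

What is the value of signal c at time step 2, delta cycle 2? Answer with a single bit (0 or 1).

1

[bits: c,a,b,clk]
t=0: Δ0=1010 Δ1=1011 Δ2=0011 Δ3=0101 Δ4=0111 | 4Δ
t=1: Δ0=0111 Δ1=0110 | 1Δ
t=2: Δ0=0110 Δ1=0111 Δ2=1111 Δ3=1011 | 3Δ
t=3: Δ0=1011 Δ1=1010 | 1Δ
t=4: Δ0=1010 Δ1=1011 Δ2=0011 Δ3=0101 Δ4=0111 | 4Δ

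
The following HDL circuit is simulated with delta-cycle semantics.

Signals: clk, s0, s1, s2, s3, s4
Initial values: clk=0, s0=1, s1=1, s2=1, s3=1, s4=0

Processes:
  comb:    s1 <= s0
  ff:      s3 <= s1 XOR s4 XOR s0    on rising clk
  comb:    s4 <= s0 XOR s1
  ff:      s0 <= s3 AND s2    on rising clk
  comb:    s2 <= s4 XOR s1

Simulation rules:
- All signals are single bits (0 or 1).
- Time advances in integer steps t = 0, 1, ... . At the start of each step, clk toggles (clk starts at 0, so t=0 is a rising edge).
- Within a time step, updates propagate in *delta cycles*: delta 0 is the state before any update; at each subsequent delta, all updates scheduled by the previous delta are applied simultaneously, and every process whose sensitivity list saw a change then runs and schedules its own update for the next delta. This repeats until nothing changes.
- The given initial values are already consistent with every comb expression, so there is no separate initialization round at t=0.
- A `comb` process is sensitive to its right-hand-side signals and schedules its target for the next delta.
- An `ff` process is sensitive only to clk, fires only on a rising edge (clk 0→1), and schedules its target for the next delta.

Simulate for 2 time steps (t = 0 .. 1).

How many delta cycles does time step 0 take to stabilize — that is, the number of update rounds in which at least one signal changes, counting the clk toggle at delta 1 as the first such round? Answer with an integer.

2

[bits: s1,s0,s3,s2,s4,clk]
t=0: Δ0=111100 Δ1=111101 Δ2=110101 | 2Δ
t=1: Δ0=110101 Δ1=110100 | 1Δ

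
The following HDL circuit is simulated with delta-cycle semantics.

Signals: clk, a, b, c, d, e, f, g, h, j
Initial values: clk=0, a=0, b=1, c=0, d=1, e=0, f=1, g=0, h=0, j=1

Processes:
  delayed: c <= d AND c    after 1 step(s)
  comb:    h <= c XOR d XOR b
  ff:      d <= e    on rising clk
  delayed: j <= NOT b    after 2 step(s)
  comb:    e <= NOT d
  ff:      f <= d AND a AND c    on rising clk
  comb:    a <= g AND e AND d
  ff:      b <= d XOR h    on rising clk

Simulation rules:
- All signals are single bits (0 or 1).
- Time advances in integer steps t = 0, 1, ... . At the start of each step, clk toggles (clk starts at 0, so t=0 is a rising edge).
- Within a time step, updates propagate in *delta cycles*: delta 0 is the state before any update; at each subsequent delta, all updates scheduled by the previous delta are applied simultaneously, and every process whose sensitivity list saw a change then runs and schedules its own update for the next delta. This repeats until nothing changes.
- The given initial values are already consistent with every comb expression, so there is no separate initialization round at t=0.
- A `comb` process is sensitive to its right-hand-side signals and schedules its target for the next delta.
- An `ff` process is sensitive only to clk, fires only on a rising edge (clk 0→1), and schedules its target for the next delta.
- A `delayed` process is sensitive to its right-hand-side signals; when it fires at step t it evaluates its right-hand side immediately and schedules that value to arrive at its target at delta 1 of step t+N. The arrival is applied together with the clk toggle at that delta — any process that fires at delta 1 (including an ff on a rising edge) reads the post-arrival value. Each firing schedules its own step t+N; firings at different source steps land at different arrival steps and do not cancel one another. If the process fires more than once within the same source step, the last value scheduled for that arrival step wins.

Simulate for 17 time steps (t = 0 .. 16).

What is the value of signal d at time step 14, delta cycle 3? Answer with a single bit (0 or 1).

1

t=0 Δ0: j=1 a=0 f=1 b=1 c=0 e=0 clk=0 d=1 g=0 h=0
  Δ1: clk:0→1
  Δ2: f:1→0, d:1→0
  Δ3: e:0→1, h:0→1
  (3Δ to stable)
t=1 Δ0: j=1 a=0 f=0 b=1 c=0 e=1 clk=1 d=0 g=0 h=1
  Δ1: clk:1→0
  (1Δ to stable)
t=2 Δ0: j=1 a=0 f=0 b=1 c=0 e=1 clk=0 d=0 g=0 h=1
  Δ1: clk:0→1
  Δ2: d:0→1
  Δ3: e:1→0, h:1→0
  (3Δ to stable)
t=3 Δ0: j=1 a=0 f=0 b=1 c=0 e=0 clk=1 d=1 g=0 h=0
  Δ1: clk:1→0
  (1Δ to stable)
t=4 Δ0: j=1 a=0 f=0 b=1 c=0 e=0 clk=0 d=1 g=0 h=0
  Δ1: clk:0→1
  Δ2: d:1→0
  Δ3: e:0→1, h:0→1
  (3Δ to stable)
t=5 Δ0: j=1 a=0 f=0 b=1 c=0 e=1 clk=1 d=0 g=0 h=1
  Δ1: clk:1→0
  (1Δ to stable)
t=6 Δ0: j=1 a=0 f=0 b=1 c=0 e=1 clk=0 d=0 g=0 h=1
  Δ1: clk:0→1
  Δ2: d:0→1
  Δ3: e:1→0, h:1→0
  (3Δ to stable)
t=7 Δ0: j=1 a=0 f=0 b=1 c=0 e=0 clk=1 d=1 g=0 h=0
  Δ1: clk:1→0
  (1Δ to stable)
t=8 Δ0: j=1 a=0 f=0 b=1 c=0 e=0 clk=0 d=1 g=0 h=0
  Δ1: clk:0→1
  Δ2: d:1→0
  Δ3: e:0→1, h:0→1
  (3Δ to stable)
t=9 Δ0: j=1 a=0 f=0 b=1 c=0 e=1 clk=1 d=0 g=0 h=1
  Δ1: clk:1→0
  (1Δ to stable)
t=10 Δ0: j=1 a=0 f=0 b=1 c=0 e=1 clk=0 d=0 g=0 h=1
  Δ1: clk:0→1
  Δ2: d:0→1
  Δ3: e:1→0, h:1→0
  (3Δ to stable)
t=11 Δ0: j=1 a=0 f=0 b=1 c=0 e=0 clk=1 d=1 g=0 h=0
  Δ1: clk:1→0
  (1Δ to stable)
t=12 Δ0: j=1 a=0 f=0 b=1 c=0 e=0 clk=0 d=1 g=0 h=0
  Δ1: clk:0→1
  Δ2: d:1→0
  Δ3: e:0→1, h:0→1
  (3Δ to stable)
t=13 Δ0: j=1 a=0 f=0 b=1 c=0 e=1 clk=1 d=0 g=0 h=1
  Δ1: clk:1→0
  (1Δ to stable)
t=14 Δ0: j=1 a=0 f=0 b=1 c=0 e=1 clk=0 d=0 g=0 h=1
  Δ1: clk:0→1
  Δ2: d:0→1
  Δ3: e:1→0, h:1→0
  (3Δ to stable)
t=15 Δ0: j=1 a=0 f=0 b=1 c=0 e=0 clk=1 d=1 g=0 h=0
  Δ1: clk:1→0
  (1Δ to stable)
t=16 Δ0: j=1 a=0 f=0 b=1 c=0 e=0 clk=0 d=1 g=0 h=0
  Δ1: clk:0→1
  Δ2: d:1→0
  Δ3: e:0→1, h:0→1
  (3Δ to stable)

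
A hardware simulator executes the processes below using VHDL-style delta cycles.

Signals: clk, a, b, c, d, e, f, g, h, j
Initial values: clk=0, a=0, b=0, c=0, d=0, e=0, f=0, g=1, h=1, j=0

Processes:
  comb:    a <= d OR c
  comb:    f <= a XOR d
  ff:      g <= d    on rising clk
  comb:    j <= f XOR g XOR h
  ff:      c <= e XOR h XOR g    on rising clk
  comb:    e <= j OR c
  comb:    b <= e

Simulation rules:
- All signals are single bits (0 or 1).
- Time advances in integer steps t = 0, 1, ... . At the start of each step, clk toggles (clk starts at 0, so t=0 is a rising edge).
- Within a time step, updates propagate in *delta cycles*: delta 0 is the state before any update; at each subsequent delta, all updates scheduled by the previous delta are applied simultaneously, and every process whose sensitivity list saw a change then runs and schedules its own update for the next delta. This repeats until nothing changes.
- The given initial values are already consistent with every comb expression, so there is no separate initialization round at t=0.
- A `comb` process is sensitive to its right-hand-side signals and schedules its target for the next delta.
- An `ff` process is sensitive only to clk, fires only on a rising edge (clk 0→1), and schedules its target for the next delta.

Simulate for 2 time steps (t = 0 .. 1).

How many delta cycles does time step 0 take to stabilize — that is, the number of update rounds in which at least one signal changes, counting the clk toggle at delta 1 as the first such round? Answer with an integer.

t=0 Δ0: d=0 f=0 c=0 clk=0 j=0 b=0 h=1 a=0 g=1 e=0
  Δ1: clk:0→1
  Δ2: g:1→0
  Δ3: j:0→1
  Δ4: e:0→1
  Δ5: b:0→1
  (5Δ to stable)
t=1 Δ0: d=0 f=0 c=0 clk=1 j=1 b=1 h=1 a=0 g=0 e=1
  Δ1: clk:1→0
  (1Δ to stable)

5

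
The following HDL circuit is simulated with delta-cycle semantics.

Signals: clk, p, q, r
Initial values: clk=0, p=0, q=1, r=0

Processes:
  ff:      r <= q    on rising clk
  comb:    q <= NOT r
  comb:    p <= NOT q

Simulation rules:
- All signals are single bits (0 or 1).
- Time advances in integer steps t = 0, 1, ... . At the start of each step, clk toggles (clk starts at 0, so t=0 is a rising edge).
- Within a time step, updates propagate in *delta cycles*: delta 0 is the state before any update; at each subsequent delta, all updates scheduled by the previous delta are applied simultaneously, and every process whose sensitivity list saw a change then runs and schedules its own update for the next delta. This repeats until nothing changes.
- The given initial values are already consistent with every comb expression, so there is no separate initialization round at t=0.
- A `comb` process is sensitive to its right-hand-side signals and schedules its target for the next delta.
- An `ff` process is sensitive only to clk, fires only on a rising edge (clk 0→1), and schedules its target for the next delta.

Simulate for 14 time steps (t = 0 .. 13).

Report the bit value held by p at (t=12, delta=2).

t0.Δ0 q=1 p=0 r=0 clk=0
t0.Δ1 q=1 p=0 r=0 clk=1
t0.Δ2 q=1 p=0 r=1 clk=1
t0.Δ3 q=0 p=0 r=1 clk=1
t0.Δ4 q=0 p=1 r=1 clk=1
t1.Δ0 q=0 p=1 r=1 clk=1
t1.Δ1 q=0 p=1 r=1 clk=0
t2.Δ0 q=0 p=1 r=1 clk=0
t2.Δ1 q=0 p=1 r=1 clk=1
t2.Δ2 q=0 p=1 r=0 clk=1
t2.Δ3 q=1 p=1 r=0 clk=1
t2.Δ4 q=1 p=0 r=0 clk=1
t3.Δ0 q=1 p=0 r=0 clk=1
t3.Δ1 q=1 p=0 r=0 clk=0
t4.Δ0 q=1 p=0 r=0 clk=0
t4.Δ1 q=1 p=0 r=0 clk=1
t4.Δ2 q=1 p=0 r=1 clk=1
t4.Δ3 q=0 p=0 r=1 clk=1
t4.Δ4 q=0 p=1 r=1 clk=1
t5.Δ0 q=0 p=1 r=1 clk=1
t5.Δ1 q=0 p=1 r=1 clk=0
t6.Δ0 q=0 p=1 r=1 clk=0
t6.Δ1 q=0 p=1 r=1 clk=1
t6.Δ2 q=0 p=1 r=0 clk=1
t6.Δ3 q=1 p=1 r=0 clk=1
t6.Δ4 q=1 p=0 r=0 clk=1
t7.Δ0 q=1 p=0 r=0 clk=1
t7.Δ1 q=1 p=0 r=0 clk=0
t8.Δ0 q=1 p=0 r=0 clk=0
t8.Δ1 q=1 p=0 r=0 clk=1
t8.Δ2 q=1 p=0 r=1 clk=1
t8.Δ3 q=0 p=0 r=1 clk=1
t8.Δ4 q=0 p=1 r=1 clk=1
t9.Δ0 q=0 p=1 r=1 clk=1
t9.Δ1 q=0 p=1 r=1 clk=0
t10.Δ0 q=0 p=1 r=1 clk=0
t10.Δ1 q=0 p=1 r=1 clk=1
t10.Δ2 q=0 p=1 r=0 clk=1
t10.Δ3 q=1 p=1 r=0 clk=1
t10.Δ4 q=1 p=0 r=0 clk=1
t11.Δ0 q=1 p=0 r=0 clk=1
t11.Δ1 q=1 p=0 r=0 clk=0
t12.Δ0 q=1 p=0 r=0 clk=0
t12.Δ1 q=1 p=0 r=0 clk=1
t12.Δ2 q=1 p=0 r=1 clk=1
t12.Δ3 q=0 p=0 r=1 clk=1
t12.Δ4 q=0 p=1 r=1 clk=1
t13.Δ0 q=0 p=1 r=1 clk=1
t13.Δ1 q=0 p=1 r=1 clk=0

0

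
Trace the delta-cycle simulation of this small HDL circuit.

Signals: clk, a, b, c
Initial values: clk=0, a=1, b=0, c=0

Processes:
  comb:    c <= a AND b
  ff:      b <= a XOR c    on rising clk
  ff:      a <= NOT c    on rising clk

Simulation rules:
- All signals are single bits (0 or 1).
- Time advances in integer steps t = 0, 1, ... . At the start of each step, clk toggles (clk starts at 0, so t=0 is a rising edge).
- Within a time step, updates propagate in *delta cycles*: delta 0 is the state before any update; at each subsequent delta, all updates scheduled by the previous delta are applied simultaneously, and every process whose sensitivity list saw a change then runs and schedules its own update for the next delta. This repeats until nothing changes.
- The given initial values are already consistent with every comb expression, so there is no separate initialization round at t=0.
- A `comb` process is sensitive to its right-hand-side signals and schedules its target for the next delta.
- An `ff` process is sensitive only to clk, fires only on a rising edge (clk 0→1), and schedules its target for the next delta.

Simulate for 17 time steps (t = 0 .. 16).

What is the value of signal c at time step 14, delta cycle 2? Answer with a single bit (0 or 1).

t=0 Δ0: a=1 b=0 c=0 clk=0
  Δ1: clk:0→1
  Δ2: b:0→1
  Δ3: c:0→1
  (3Δ to stable)
t=1 Δ0: a=1 b=1 c=1 clk=1
  Δ1: clk:1→0
  (1Δ to stable)
t=2 Δ0: a=1 b=1 c=1 clk=0
  Δ1: clk:0→1
  Δ2: a:1→0, b:1→0
  Δ3: c:1→0
  (3Δ to stable)
t=3 Δ0: a=0 b=0 c=0 clk=1
  Δ1: clk:1→0
  (1Δ to stable)
t=4 Δ0: a=0 b=0 c=0 clk=0
  Δ1: clk:0→1
  Δ2: a:0→1
  (2Δ to stable)
t=5 Δ0: a=1 b=0 c=0 clk=1
  Δ1: clk:1→0
  (1Δ to stable)
t=6 Δ0: a=1 b=0 c=0 clk=0
  Δ1: clk:0→1
  Δ2: b:0→1
  Δ3: c:0→1
  (3Δ to stable)
t=7 Δ0: a=1 b=1 c=1 clk=1
  Δ1: clk:1→0
  (1Δ to stable)
t=8 Δ0: a=1 b=1 c=1 clk=0
  Δ1: clk:0→1
  Δ2: a:1→0, b:1→0
  Δ3: c:1→0
  (3Δ to stable)
t=9 Δ0: a=0 b=0 c=0 clk=1
  Δ1: clk:1→0
  (1Δ to stable)
t=10 Δ0: a=0 b=0 c=0 clk=0
  Δ1: clk:0→1
  Δ2: a:0→1
  (2Δ to stable)
t=11 Δ0: a=1 b=0 c=0 clk=1
  Δ1: clk:1→0
  (1Δ to stable)
t=12 Δ0: a=1 b=0 c=0 clk=0
  Δ1: clk:0→1
  Δ2: b:0→1
  Δ3: c:0→1
  (3Δ to stable)
t=13 Δ0: a=1 b=1 c=1 clk=1
  Δ1: clk:1→0
  (1Δ to stable)
t=14 Δ0: a=1 b=1 c=1 clk=0
  Δ1: clk:0→1
  Δ2: a:1→0, b:1→0
  Δ3: c:1→0
  (3Δ to stable)
t=15 Δ0: a=0 b=0 c=0 clk=1
  Δ1: clk:1→0
  (1Δ to stable)
t=16 Δ0: a=0 b=0 c=0 clk=0
  Δ1: clk:0→1
  Δ2: a:0→1
  (2Δ to stable)

1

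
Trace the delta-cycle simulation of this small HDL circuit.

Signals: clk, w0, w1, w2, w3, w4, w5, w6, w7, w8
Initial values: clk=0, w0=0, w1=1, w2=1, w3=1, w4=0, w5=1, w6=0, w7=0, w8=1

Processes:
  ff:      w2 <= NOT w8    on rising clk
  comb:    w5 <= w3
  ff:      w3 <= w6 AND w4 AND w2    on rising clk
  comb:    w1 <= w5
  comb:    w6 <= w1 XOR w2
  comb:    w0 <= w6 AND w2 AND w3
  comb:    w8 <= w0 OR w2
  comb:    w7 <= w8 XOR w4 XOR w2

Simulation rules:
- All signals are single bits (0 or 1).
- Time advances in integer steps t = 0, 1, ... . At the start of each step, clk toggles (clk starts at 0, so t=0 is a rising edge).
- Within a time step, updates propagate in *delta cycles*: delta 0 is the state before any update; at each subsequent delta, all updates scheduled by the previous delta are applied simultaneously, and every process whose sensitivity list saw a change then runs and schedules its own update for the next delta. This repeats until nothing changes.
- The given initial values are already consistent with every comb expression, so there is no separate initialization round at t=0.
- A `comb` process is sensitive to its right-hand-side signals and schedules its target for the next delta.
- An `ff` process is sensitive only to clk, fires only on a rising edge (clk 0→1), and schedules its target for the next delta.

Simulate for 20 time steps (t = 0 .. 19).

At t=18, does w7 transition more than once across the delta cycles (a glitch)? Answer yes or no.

yes

t=0 Δ0: w5=1 w0=0 w4=0 w7=0 w8=1 w3=1 w6=0 w1=1 clk=0 w2=1
  Δ1: clk:0→1
  Δ2: w3:1→0, w2:1→0
  Δ3: w5:1→0, w7:0→1, w8:1→0, w6:0→1
  Δ4: w7:1→0, w1:1→0
  Δ5: w6:1→0
  (5Δ to stable)
t=1 Δ0: w5=0 w0=0 w4=0 w7=0 w8=0 w3=0 w6=0 w1=0 clk=1 w2=0
  Δ1: clk:1→0
  (1Δ to stable)
t=2 Δ0: w5=0 w0=0 w4=0 w7=0 w8=0 w3=0 w6=0 w1=0 clk=0 w2=0
  Δ1: clk:0→1
  Δ2: w2:0→1
  Δ3: w7:0→1, w8:0→1, w6:0→1
  Δ4: w7:1→0
  (4Δ to stable)
t=3 Δ0: w5=0 w0=0 w4=0 w7=0 w8=1 w3=0 w6=1 w1=0 clk=1 w2=1
  Δ1: clk:1→0
  (1Δ to stable)
t=4 Δ0: w5=0 w0=0 w4=0 w7=0 w8=1 w3=0 w6=1 w1=0 clk=0 w2=1
  Δ1: clk:0→1
  Δ2: w2:1→0
  Δ3: w7:0→1, w8:1→0, w6:1→0
  Δ4: w7:1→0
  (4Δ to stable)
t=5 Δ0: w5=0 w0=0 w4=0 w7=0 w8=0 w3=0 w6=0 w1=0 clk=1 w2=0
  Δ1: clk:1→0
  (1Δ to stable)
t=6 Δ0: w5=0 w0=0 w4=0 w7=0 w8=0 w3=0 w6=0 w1=0 clk=0 w2=0
  Δ1: clk:0→1
  Δ2: w2:0→1
  Δ3: w7:0→1, w8:0→1, w6:0→1
  Δ4: w7:1→0
  (4Δ to stable)
t=7 Δ0: w5=0 w0=0 w4=0 w7=0 w8=1 w3=0 w6=1 w1=0 clk=1 w2=1
  Δ1: clk:1→0
  (1Δ to stable)
t=8 Δ0: w5=0 w0=0 w4=0 w7=0 w8=1 w3=0 w6=1 w1=0 clk=0 w2=1
  Δ1: clk:0→1
  Δ2: w2:1→0
  Δ3: w7:0→1, w8:1→0, w6:1→0
  Δ4: w7:1→0
  (4Δ to stable)
t=9 Δ0: w5=0 w0=0 w4=0 w7=0 w8=0 w3=0 w6=0 w1=0 clk=1 w2=0
  Δ1: clk:1→0
  (1Δ to stable)
t=10 Δ0: w5=0 w0=0 w4=0 w7=0 w8=0 w3=0 w6=0 w1=0 clk=0 w2=0
  Δ1: clk:0→1
  Δ2: w2:0→1
  Δ3: w7:0→1, w8:0→1, w6:0→1
  Δ4: w7:1→0
  (4Δ to stable)
t=11 Δ0: w5=0 w0=0 w4=0 w7=0 w8=1 w3=0 w6=1 w1=0 clk=1 w2=1
  Δ1: clk:1→0
  (1Δ to stable)
t=12 Δ0: w5=0 w0=0 w4=0 w7=0 w8=1 w3=0 w6=1 w1=0 clk=0 w2=1
  Δ1: clk:0→1
  Δ2: w2:1→0
  Δ3: w7:0→1, w8:1→0, w6:1→0
  Δ4: w7:1→0
  (4Δ to stable)
t=13 Δ0: w5=0 w0=0 w4=0 w7=0 w8=0 w3=0 w6=0 w1=0 clk=1 w2=0
  Δ1: clk:1→0
  (1Δ to stable)
t=14 Δ0: w5=0 w0=0 w4=0 w7=0 w8=0 w3=0 w6=0 w1=0 clk=0 w2=0
  Δ1: clk:0→1
  Δ2: w2:0→1
  Δ3: w7:0→1, w8:0→1, w6:0→1
  Δ4: w7:1→0
  (4Δ to stable)
t=15 Δ0: w5=0 w0=0 w4=0 w7=0 w8=1 w3=0 w6=1 w1=0 clk=1 w2=1
  Δ1: clk:1→0
  (1Δ to stable)
t=16 Δ0: w5=0 w0=0 w4=0 w7=0 w8=1 w3=0 w6=1 w1=0 clk=0 w2=1
  Δ1: clk:0→1
  Δ2: w2:1→0
  Δ3: w7:0→1, w8:1→0, w6:1→0
  Δ4: w7:1→0
  (4Δ to stable)
t=17 Δ0: w5=0 w0=0 w4=0 w7=0 w8=0 w3=0 w6=0 w1=0 clk=1 w2=0
  Δ1: clk:1→0
  (1Δ to stable)
t=18 Δ0: w5=0 w0=0 w4=0 w7=0 w8=0 w3=0 w6=0 w1=0 clk=0 w2=0
  Δ1: clk:0→1
  Δ2: w2:0→1
  Δ3: w7:0→1, w8:0→1, w6:0→1
  Δ4: w7:1→0
  (4Δ to stable)
t=19 Δ0: w5=0 w0=0 w4=0 w7=0 w8=1 w3=0 w6=1 w1=0 clk=1 w2=1
  Δ1: clk:1→0
  (1Δ to stable)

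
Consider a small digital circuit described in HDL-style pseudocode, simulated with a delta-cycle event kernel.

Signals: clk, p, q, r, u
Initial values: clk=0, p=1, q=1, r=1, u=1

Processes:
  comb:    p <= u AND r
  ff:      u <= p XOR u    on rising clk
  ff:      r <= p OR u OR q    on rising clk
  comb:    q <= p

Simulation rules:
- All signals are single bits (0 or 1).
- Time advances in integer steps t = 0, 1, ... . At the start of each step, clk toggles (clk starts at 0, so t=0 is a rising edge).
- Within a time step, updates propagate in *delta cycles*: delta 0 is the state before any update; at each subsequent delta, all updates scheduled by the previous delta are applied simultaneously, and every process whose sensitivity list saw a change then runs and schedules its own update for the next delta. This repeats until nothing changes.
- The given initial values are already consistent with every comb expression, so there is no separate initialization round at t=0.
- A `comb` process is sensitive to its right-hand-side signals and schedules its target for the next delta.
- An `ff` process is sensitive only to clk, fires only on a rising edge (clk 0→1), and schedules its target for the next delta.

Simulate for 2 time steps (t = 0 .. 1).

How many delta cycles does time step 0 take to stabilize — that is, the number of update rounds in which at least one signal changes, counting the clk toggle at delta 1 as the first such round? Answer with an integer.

4

[bits: r,clk,u,p,q]
t=0: Δ0=10111 Δ1=11111 Δ2=11011 Δ3=11001 Δ4=11000 | 4Δ
t=1: Δ0=11000 Δ1=10000 | 1Δ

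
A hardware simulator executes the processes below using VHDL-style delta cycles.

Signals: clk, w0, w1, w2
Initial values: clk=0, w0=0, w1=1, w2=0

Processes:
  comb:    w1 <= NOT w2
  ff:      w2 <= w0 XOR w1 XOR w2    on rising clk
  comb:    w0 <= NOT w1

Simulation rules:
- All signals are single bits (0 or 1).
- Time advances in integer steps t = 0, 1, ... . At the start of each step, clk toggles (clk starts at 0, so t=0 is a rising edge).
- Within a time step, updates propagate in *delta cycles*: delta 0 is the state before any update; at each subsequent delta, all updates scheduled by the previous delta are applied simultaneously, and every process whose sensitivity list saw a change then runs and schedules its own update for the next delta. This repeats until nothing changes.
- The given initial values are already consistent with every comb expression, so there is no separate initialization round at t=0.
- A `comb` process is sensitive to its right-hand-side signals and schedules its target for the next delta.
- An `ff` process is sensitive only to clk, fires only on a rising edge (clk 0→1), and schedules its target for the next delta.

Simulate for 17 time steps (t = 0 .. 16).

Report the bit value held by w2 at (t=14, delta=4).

t=0 Δ0: clk=0 w1=1 w0=0 w2=0
  Δ1: clk:0→1
  Δ2: w2:0→1
  Δ3: w1:1→0
  Δ4: w0:0→1
  (4Δ to stable)
t=1 Δ0: clk=1 w1=0 w0=1 w2=1
  Δ1: clk:1→0
  (1Δ to stable)
t=2 Δ0: clk=0 w1=0 w0=1 w2=1
  Δ1: clk:0→1
  Δ2: w2:1→0
  Δ3: w1:0→1
  Δ4: w0:1→0
  (4Δ to stable)
t=3 Δ0: clk=1 w1=1 w0=0 w2=0
  Δ1: clk:1→0
  (1Δ to stable)
t=4 Δ0: clk=0 w1=1 w0=0 w2=0
  Δ1: clk:0→1
  Δ2: w2:0→1
  Δ3: w1:1→0
  Δ4: w0:0→1
  (4Δ to stable)
t=5 Δ0: clk=1 w1=0 w0=1 w2=1
  Δ1: clk:1→0
  (1Δ to stable)
t=6 Δ0: clk=0 w1=0 w0=1 w2=1
  Δ1: clk:0→1
  Δ2: w2:1→0
  Δ3: w1:0→1
  Δ4: w0:1→0
  (4Δ to stable)
t=7 Δ0: clk=1 w1=1 w0=0 w2=0
  Δ1: clk:1→0
  (1Δ to stable)
t=8 Δ0: clk=0 w1=1 w0=0 w2=0
  Δ1: clk:0→1
  Δ2: w2:0→1
  Δ3: w1:1→0
  Δ4: w0:0→1
  (4Δ to stable)
t=9 Δ0: clk=1 w1=0 w0=1 w2=1
  Δ1: clk:1→0
  (1Δ to stable)
t=10 Δ0: clk=0 w1=0 w0=1 w2=1
  Δ1: clk:0→1
  Δ2: w2:1→0
  Δ3: w1:0→1
  Δ4: w0:1→0
  (4Δ to stable)
t=11 Δ0: clk=1 w1=1 w0=0 w2=0
  Δ1: clk:1→0
  (1Δ to stable)
t=12 Δ0: clk=0 w1=1 w0=0 w2=0
  Δ1: clk:0→1
  Δ2: w2:0→1
  Δ3: w1:1→0
  Δ4: w0:0→1
  (4Δ to stable)
t=13 Δ0: clk=1 w1=0 w0=1 w2=1
  Δ1: clk:1→0
  (1Δ to stable)
t=14 Δ0: clk=0 w1=0 w0=1 w2=1
  Δ1: clk:0→1
  Δ2: w2:1→0
  Δ3: w1:0→1
  Δ4: w0:1→0
  (4Δ to stable)
t=15 Δ0: clk=1 w1=1 w0=0 w2=0
  Δ1: clk:1→0
  (1Δ to stable)
t=16 Δ0: clk=0 w1=1 w0=0 w2=0
  Δ1: clk:0→1
  Δ2: w2:0→1
  Δ3: w1:1→0
  Δ4: w0:0→1
  (4Δ to stable)

0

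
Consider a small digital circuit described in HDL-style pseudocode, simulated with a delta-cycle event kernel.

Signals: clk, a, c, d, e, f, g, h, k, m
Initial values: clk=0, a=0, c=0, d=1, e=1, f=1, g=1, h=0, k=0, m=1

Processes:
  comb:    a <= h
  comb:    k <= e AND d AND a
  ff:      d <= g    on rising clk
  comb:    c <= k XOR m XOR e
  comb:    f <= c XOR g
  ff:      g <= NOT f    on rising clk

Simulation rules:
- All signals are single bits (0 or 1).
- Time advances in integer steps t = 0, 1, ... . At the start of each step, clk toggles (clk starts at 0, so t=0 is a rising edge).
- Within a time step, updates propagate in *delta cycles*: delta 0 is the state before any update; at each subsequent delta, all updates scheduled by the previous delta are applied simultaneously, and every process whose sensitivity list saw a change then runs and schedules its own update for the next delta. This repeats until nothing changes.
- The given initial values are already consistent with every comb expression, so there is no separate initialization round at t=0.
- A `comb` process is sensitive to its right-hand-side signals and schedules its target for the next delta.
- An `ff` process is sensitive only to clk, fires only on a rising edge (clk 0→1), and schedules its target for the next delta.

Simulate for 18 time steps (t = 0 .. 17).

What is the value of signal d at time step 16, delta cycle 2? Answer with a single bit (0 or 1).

1

t=0 Δ0: clk=0 m=1 g=1 c=0 k=0 a=0 d=1 h=0 f=1 e=1
  Δ1: clk:0→1
  Δ2: g:1→0
  Δ3: f:1→0
  (3Δ to stable)
t=1 Δ0: clk=1 m=1 g=0 c=0 k=0 a=0 d=1 h=0 f=0 e=1
  Δ1: clk:1→0
  (1Δ to stable)
t=2 Δ0: clk=0 m=1 g=0 c=0 k=0 a=0 d=1 h=0 f=0 e=1
  Δ1: clk:0→1
  Δ2: g:0→1, d:1→0
  Δ3: f:0→1
  (3Δ to stable)
t=3 Δ0: clk=1 m=1 g=1 c=0 k=0 a=0 d=0 h=0 f=1 e=1
  Δ1: clk:1→0
  (1Δ to stable)
t=4 Δ0: clk=0 m=1 g=1 c=0 k=0 a=0 d=0 h=0 f=1 e=1
  Δ1: clk:0→1
  Δ2: g:1→0, d:0→1
  Δ3: f:1→0
  (3Δ to stable)
t=5 Δ0: clk=1 m=1 g=0 c=0 k=0 a=0 d=1 h=0 f=0 e=1
  Δ1: clk:1→0
  (1Δ to stable)
t=6 Δ0: clk=0 m=1 g=0 c=0 k=0 a=0 d=1 h=0 f=0 e=1
  Δ1: clk:0→1
  Δ2: g:0→1, d:1→0
  Δ3: f:0→1
  (3Δ to stable)
t=7 Δ0: clk=1 m=1 g=1 c=0 k=0 a=0 d=0 h=0 f=1 e=1
  Δ1: clk:1→0
  (1Δ to stable)
t=8 Δ0: clk=0 m=1 g=1 c=0 k=0 a=0 d=0 h=0 f=1 e=1
  Δ1: clk:0→1
  Δ2: g:1→0, d:0→1
  Δ3: f:1→0
  (3Δ to stable)
t=9 Δ0: clk=1 m=1 g=0 c=0 k=0 a=0 d=1 h=0 f=0 e=1
  Δ1: clk:1→0
  (1Δ to stable)
t=10 Δ0: clk=0 m=1 g=0 c=0 k=0 a=0 d=1 h=0 f=0 e=1
  Δ1: clk:0→1
  Δ2: g:0→1, d:1→0
  Δ3: f:0→1
  (3Δ to stable)
t=11 Δ0: clk=1 m=1 g=1 c=0 k=0 a=0 d=0 h=0 f=1 e=1
  Δ1: clk:1→0
  (1Δ to stable)
t=12 Δ0: clk=0 m=1 g=1 c=0 k=0 a=0 d=0 h=0 f=1 e=1
  Δ1: clk:0→1
  Δ2: g:1→0, d:0→1
  Δ3: f:1→0
  (3Δ to stable)
t=13 Δ0: clk=1 m=1 g=0 c=0 k=0 a=0 d=1 h=0 f=0 e=1
  Δ1: clk:1→0
  (1Δ to stable)
t=14 Δ0: clk=0 m=1 g=0 c=0 k=0 a=0 d=1 h=0 f=0 e=1
  Δ1: clk:0→1
  Δ2: g:0→1, d:1→0
  Δ3: f:0→1
  (3Δ to stable)
t=15 Δ0: clk=1 m=1 g=1 c=0 k=0 a=0 d=0 h=0 f=1 e=1
  Δ1: clk:1→0
  (1Δ to stable)
t=16 Δ0: clk=0 m=1 g=1 c=0 k=0 a=0 d=0 h=0 f=1 e=1
  Δ1: clk:0→1
  Δ2: g:1→0, d:0→1
  Δ3: f:1→0
  (3Δ to stable)
t=17 Δ0: clk=1 m=1 g=0 c=0 k=0 a=0 d=1 h=0 f=0 e=1
  Δ1: clk:1→0
  (1Δ to stable)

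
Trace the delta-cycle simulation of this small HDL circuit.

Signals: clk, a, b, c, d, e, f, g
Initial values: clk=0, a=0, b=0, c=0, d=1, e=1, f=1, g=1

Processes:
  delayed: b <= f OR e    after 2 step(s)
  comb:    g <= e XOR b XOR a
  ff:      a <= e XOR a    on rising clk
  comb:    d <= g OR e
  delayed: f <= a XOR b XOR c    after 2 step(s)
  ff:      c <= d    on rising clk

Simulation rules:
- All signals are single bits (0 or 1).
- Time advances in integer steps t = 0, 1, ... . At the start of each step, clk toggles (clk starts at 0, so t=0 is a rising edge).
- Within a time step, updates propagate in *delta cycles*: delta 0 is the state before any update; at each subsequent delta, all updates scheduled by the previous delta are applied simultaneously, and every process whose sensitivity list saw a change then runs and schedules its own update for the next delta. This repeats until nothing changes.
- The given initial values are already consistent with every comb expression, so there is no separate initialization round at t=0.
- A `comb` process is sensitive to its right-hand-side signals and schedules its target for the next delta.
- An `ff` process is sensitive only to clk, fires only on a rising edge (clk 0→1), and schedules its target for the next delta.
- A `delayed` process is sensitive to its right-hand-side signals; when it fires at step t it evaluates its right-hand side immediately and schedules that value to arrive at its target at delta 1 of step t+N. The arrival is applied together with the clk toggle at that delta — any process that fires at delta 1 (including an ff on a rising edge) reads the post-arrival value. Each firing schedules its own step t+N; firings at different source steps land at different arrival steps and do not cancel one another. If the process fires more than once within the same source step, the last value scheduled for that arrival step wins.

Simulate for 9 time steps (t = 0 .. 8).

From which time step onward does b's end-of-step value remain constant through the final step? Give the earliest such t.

4

t=0 Δ0: clk=0 a=0 f=1 c=0 b=0 g=1 d=1 e=1
  Δ1: clk:0→1
  Δ2: a:0→1, c:0→1
  Δ3: g:1→0
  (3Δ to stable)
t=1 Δ0: clk=1 a=1 f=1 c=1 b=0 g=0 d=1 e=1
  Δ1: clk:1→0
  (1Δ to stable)
t=2 Δ0: clk=0 a=1 f=1 c=1 b=0 g=0 d=1 e=1
  Δ1: clk:0→1, f:1→0
  Δ2: a:1→0
  Δ3: g:0→1
  (3Δ to stable)
t=3 Δ0: clk=1 a=0 f=0 c=1 b=0 g=1 d=1 e=1
  Δ1: clk:1→0
  (1Δ to stable)
t=4 Δ0: clk=0 a=0 f=0 c=1 b=0 g=1 d=1 e=1
  Δ1: clk:0→1, f:0→1, b:0→1
  Δ2: a:0→1, g:1→0
  Δ3: g:0→1
  (3Δ to stable)
t=5 Δ0: clk=1 a=1 f=1 c=1 b=1 g=1 d=1 e=1
  Δ1: clk:1→0
  (1Δ to stable)
t=6 Δ0: clk=0 a=1 f=1 c=1 b=1 g=1 d=1 e=1
  Δ1: clk:0→1
  Δ2: a:1→0
  Δ3: g:1→0
  (3Δ to stable)
t=7 Δ0: clk=1 a=0 f=1 c=1 b=1 g=0 d=1 e=1
  Δ1: clk:1→0
  (1Δ to stable)
t=8 Δ0: clk=0 a=0 f=1 c=1 b=1 g=0 d=1 e=1
  Δ1: clk:0→1, f:1→0
  Δ2: a:0→1
  Δ3: g:0→1
  (3Δ to stable)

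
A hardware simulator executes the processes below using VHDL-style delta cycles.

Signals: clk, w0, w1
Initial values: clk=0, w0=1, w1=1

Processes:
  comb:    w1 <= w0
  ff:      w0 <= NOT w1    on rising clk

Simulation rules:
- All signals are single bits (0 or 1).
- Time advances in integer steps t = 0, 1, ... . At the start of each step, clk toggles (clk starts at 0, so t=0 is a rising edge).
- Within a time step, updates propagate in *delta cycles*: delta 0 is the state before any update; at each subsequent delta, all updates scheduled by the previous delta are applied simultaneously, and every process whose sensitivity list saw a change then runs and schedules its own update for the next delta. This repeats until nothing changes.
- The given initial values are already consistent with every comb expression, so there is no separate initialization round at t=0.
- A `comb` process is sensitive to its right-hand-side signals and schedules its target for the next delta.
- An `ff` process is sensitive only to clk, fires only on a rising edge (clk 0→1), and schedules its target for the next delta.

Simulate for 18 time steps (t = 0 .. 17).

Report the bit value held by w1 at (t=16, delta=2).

[bits: w0,clk,w1]
t=0: Δ0=101 Δ1=111 Δ2=011 Δ3=010 | 3Δ
t=1: Δ0=010 Δ1=000 | 1Δ
t=2: Δ0=000 Δ1=010 Δ2=110 Δ3=111 | 3Δ
t=3: Δ0=111 Δ1=101 | 1Δ
t=4: Δ0=101 Δ1=111 Δ2=011 Δ3=010 | 3Δ
t=5: Δ0=010 Δ1=000 | 1Δ
t=6: Δ0=000 Δ1=010 Δ2=110 Δ3=111 | 3Δ
t=7: Δ0=111 Δ1=101 | 1Δ
t=8: Δ0=101 Δ1=111 Δ2=011 Δ3=010 | 3Δ
t=9: Δ0=010 Δ1=000 | 1Δ
t=10: Δ0=000 Δ1=010 Δ2=110 Δ3=111 | 3Δ
t=11: Δ0=111 Δ1=101 | 1Δ
t=12: Δ0=101 Δ1=111 Δ2=011 Δ3=010 | 3Δ
t=13: Δ0=010 Δ1=000 | 1Δ
t=14: Δ0=000 Δ1=010 Δ2=110 Δ3=111 | 3Δ
t=15: Δ0=111 Δ1=101 | 1Δ
t=16: Δ0=101 Δ1=111 Δ2=011 Δ3=010 | 3Δ
t=17: Δ0=010 Δ1=000 | 1Δ

1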